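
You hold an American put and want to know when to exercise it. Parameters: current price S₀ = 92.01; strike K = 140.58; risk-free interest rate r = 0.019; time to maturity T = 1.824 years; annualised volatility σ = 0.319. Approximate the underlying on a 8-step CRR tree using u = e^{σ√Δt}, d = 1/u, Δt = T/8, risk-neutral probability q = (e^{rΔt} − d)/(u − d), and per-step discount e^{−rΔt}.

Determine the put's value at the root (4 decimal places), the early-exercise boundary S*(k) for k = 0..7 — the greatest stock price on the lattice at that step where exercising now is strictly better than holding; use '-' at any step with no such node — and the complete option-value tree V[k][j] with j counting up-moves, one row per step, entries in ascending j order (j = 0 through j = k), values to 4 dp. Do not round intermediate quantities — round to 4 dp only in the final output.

price = 50.5603
boundary = - 79.0102 67.8471 79.0102 67.8471 79.0102 92.0100 107.1487
tree:
50.5603
61.5698 38.9108
72.7329 49.7686 27.3220
82.3188 61.5698 37.2410 16.6602
90.5504 72.7329 48.9200 24.7335 7.9314
97.6189 82.3188 61.5698 35.4511 13.1695 2.2417
103.6887 90.5504 72.7329 48.5700 21.3435 4.2982 0.0000
108.9010 97.6189 82.3188 61.5698 33.4313 8.2414 0.0000 0.0000
113.3768 103.6887 90.5504 72.7329 48.5700 15.8018 0.0000 0.0000 0.0000

Δt=0.22800  u=1.16453  d=0.85871  q=0.47619  discount=0.99568
step 8 (expiry): payoffs max(K−S,0) = 113.3768 103.6887 90.5504 72.7329 48.5700 15.8018 0.0000 0.0000 0.0000
step 7: (k=7,j=0): S=31.6790, (K−S)⁺=108.9010, hold=108.2933 ⇒ V=108.9010 exercise | (k=7,j=1): S=42.9611, (K−S)⁺=97.6189, hold=97.0112 ⇒ V=97.6189 exercise | (k=7,j=2): S=58.2612, (K−S)⁺=82.3188, hold=81.7111 ⇒ V=82.3188 exercise | (k=7,j=3): S=79.0102, (K−S)⁺=61.5698, hold=60.9621 ⇒ V=61.5698 exercise | (k=7,j=4): S=107.1487, (K−S)⁺=33.4313, hold=32.8236 ⇒ V=33.4313 exercise | (k=7,j=5): S=145.3084, (K−S)⁺=0.0000, hold=8.2414 ⇒ V=8.2414 continue | (k=7,j=6): S=197.0582, (K−S)⁺=0.0000, hold=0.0000 ⇒ V=0.0000 continue | (k=7,j=7): S=267.2381, (K−S)⁺=0.0000, hold=0.0000 ⇒ V=0.0000 continue  boundary S*=107.1487
step 6: (k=6,j=0): S=36.8913, (K−S)⁺=103.6887, hold=103.0811 ⇒ V=103.6887 exercise | (k=6,j=1): S=50.0296, (K−S)⁺=90.5504, hold=89.9427 ⇒ V=90.5504 exercise | (k=6,j=2): S=67.8471, (K−S)⁺=72.7329, hold=72.1252 ⇒ V=72.7329 exercise | (k=6,j=3): S=92.0100, (K−S)⁺=48.5700, hold=47.9623 ⇒ V=48.5700 exercise | (k=6,j=4): S=124.7782, (K−S)⁺=15.8018, hold=21.3435 ⇒ V=21.3435 continue | (k=6,j=5): S=169.2165, (K−S)⁺=0.0000, hold=4.2982 ⇒ V=4.2982 continue | (k=6,j=6): S=229.4809, (K−S)⁺=0.0000, hold=0.0000 ⇒ V=0.0000 continue  boundary S*=92.0100
step 5: (k=5,j=0): S=42.9611, (K−S)⁺=97.6189, hold=97.0112 ⇒ V=97.6189 exercise | (k=5,j=1): S=58.2612, (K−S)⁺=82.3188, hold=81.7111 ⇒ V=82.3188 exercise | (k=5,j=2): S=79.0102, (K−S)⁺=61.5698, hold=60.9621 ⇒ V=61.5698 exercise | (k=5,j=3): S=107.1487, (K−S)⁺=33.4313, hold=35.4511 ⇒ V=35.4511 continue | (k=5,j=4): S=145.3084, (K−S)⁺=0.0000, hold=13.1695 ⇒ V=13.1695 continue | (k=5,j=5): S=197.0582, (K−S)⁺=0.0000, hold=2.2417 ⇒ V=2.2417 continue  boundary S*=79.0102
step 4: (k=4,j=0): S=50.0296, (K−S)⁺=90.5504, hold=89.9427 ⇒ V=90.5504 exercise | (k=4,j=1): S=67.8471, (K−S)⁺=72.7329, hold=72.1252 ⇒ V=72.7329 exercise | (k=4,j=2): S=92.0100, (K−S)⁺=48.5700, hold=48.9200 ⇒ V=48.9200 continue | (k=4,j=3): S=124.7782, (K−S)⁺=15.8018, hold=24.7335 ⇒ V=24.7335 continue | (k=4,j=4): S=169.2165, (K−S)⁺=0.0000, hold=7.9314 ⇒ V=7.9314 continue  boundary S*=67.8471
step 3: (k=3,j=0): S=58.2612, (K−S)⁺=82.3188, hold=81.7111 ⇒ V=82.3188 exercise | (k=3,j=1): S=79.0102, (K−S)⁺=61.5698, hold=61.1281 ⇒ V=61.5698 exercise | (k=3,j=2): S=107.1487, (K−S)⁺=33.4313, hold=37.2410 ⇒ V=37.2410 continue | (k=3,j=3): S=145.3084, (K−S)⁺=0.0000, hold=16.6602 ⇒ V=16.6602 continue  boundary S*=79.0102
step 2: (k=2,j=0): S=67.8471, (K−S)⁺=72.7329, hold=72.1252 ⇒ V=72.7329 exercise | (k=2,j=1): S=92.0100, (K−S)⁺=48.5700, hold=49.7686 ⇒ V=49.7686 continue | (k=2,j=2): S=124.7782, (K−S)⁺=15.8018, hold=27.3220 ⇒ V=27.3220 continue  boundary S*=67.8471
step 1: (k=1,j=0): S=79.0102, (K−S)⁺=61.5698, hold=61.5304 ⇒ V=61.5698 exercise | (k=1,j=1): S=107.1487, (K−S)⁺=33.4313, hold=38.9108 ⇒ V=38.9108 continue  boundary S*=79.0102
step 0: (k=0,j=0): S=92.0100, (K−S)⁺=48.5700, hold=50.5603 ⇒ V=50.5603 continue  boundary S*=-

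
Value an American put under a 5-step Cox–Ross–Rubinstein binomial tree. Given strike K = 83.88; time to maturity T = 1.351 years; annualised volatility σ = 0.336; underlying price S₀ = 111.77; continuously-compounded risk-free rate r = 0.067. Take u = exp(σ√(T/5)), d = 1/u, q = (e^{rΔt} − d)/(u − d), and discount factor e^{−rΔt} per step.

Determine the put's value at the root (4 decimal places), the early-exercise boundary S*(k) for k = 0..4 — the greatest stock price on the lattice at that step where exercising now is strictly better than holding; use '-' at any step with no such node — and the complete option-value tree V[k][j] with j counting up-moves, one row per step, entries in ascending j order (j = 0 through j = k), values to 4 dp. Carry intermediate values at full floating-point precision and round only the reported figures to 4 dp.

price = 3.4551
boundary = - - - - 55.5799
tree:
3.4551
6.1641 0.9606
10.7113 1.9900 0.0000
17.9254 4.1226 0.0000 0.0000
28.3001 8.5407 0.0000 0.0000 0.0000
37.2070 17.6935 0.0000 0.0000 0.0000 0.0000

Δt=0.27020  u=1.19084  d=0.83975  q=0.50848  discount=0.98206
step 5 (expiry): payoffs max(K−S,0) = 37.2070 17.6935 0.0000 0.0000 0.0000 0.0000
step 4: (k=4,j=0): S=55.5799, (K−S)⁺=28.3001, hold=26.7952 ⇒ V=28.3001 exercise | (k=4,j=1): S=78.8173, (K−S)⁺=5.0627, hold=8.5407 ⇒ V=8.5407 continue | (k=4,j=2): S=111.7700, (K−S)⁺=0.0000, hold=0.0000 ⇒ V=0.0000 continue | (k=4,j=3): S=158.4999, (K−S)⁺=0.0000, hold=0.0000 ⇒ V=0.0000 continue | (k=4,j=4): S=224.7671, (K−S)⁺=0.0000, hold=0.0000 ⇒ V=0.0000 continue  boundary S*=55.5799
step 3: (k=3,j=0): S=66.1865, (K−S)⁺=17.6935, hold=17.9254 ⇒ V=17.9254 continue | (k=3,j=1): S=93.8585, (K−S)⁺=0.0000, hold=4.1226 ⇒ V=4.1226 continue | (k=3,j=2): S=133.0997, (K−S)⁺=0.0000, hold=0.0000 ⇒ V=0.0000 continue | (k=3,j=3): S=188.7473, (K−S)⁺=0.0000, hold=0.0000 ⇒ V=0.0000 continue  boundary S*=-
step 2: (k=2,j=0): S=78.8173, (K−S)⁺=5.0627, hold=10.7113 ⇒ V=10.7113 continue | (k=2,j=1): S=111.7700, (K−S)⁺=0.0000, hold=1.9900 ⇒ V=1.9900 continue | (k=2,j=2): S=158.4999, (K−S)⁺=0.0000, hold=0.0000 ⇒ V=0.0000 continue  boundary S*=-
step 1: (k=1,j=0): S=93.8585, (K−S)⁺=0.0000, hold=6.1641 ⇒ V=6.1641 continue | (k=1,j=1): S=133.0997, (K−S)⁺=0.0000, hold=0.9606 ⇒ V=0.9606 continue  boundary S*=-
step 0: (k=0,j=0): S=111.7700, (K−S)⁺=0.0000, hold=3.4551 ⇒ V=3.4551 continue  boundary S*=-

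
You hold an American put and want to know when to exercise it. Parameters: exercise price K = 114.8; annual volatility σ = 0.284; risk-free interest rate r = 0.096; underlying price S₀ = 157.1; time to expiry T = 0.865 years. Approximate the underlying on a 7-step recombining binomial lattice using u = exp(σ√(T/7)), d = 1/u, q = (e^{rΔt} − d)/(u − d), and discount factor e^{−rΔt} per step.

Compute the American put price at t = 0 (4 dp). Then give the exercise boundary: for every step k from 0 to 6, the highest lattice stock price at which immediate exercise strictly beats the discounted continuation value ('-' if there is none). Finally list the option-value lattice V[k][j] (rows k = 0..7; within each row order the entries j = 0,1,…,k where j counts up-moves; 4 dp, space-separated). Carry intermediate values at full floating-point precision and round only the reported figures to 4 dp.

params: Δt=0.12357 u=1.10499 d=0.90499 q=0.53473 e^(-rΔt)=0.98821
t_7 payoffs: 36.6956 19.4348 0.0000 0.0000 0.0000 0.0000 0.0000 0.0000
t_6: node(6,0) S=86.3044 payoff=28.4956 vs cont=27.1418 → 28.4956 [stop]  node(6,1) S=105.3773 payoff=9.4227 vs cont=8.9358 → 9.4227 [stop]  node(6,2) S=128.6654 payoff=0.0000 vs cont=0.0000 → 0.0000 [wait]  node(6,3) S=157.1000 payoff=0.0000 vs cont=0.0000 → 0.0000 [wait]  node(6,4) S=191.8186 payoff=0.0000 vs cont=0.0000 → 0.0000 [wait]  node(6,5) S=234.2099 payoff=0.0000 vs cont=0.0000 → 0.0000 [wait]  node(6,6) S=285.9695 payoff=0.0000 vs cont=0.0000 → 0.0000 [wait]  ⇒ S*(6)=105.3773
t_5: node(5,0) S=95.3652 payoff=19.4348 vs cont=18.0810 → 19.4348 [stop]  node(5,1) S=116.4406 payoff=0.0000 vs cont=4.3324 → 4.3324 [wait]  node(5,2) S=142.1736 payoff=0.0000 vs cont=0.0000 → 0.0000 [wait]  node(5,3) S=173.5935 payoff=0.0000 vs cont=0.0000 → 0.0000 [wait]  node(5,4) S=211.9571 payoff=0.0000 vs cont=0.0000 → 0.0000 [wait]  node(5,5) S=258.7989 payoff=0.0000 vs cont=0.0000 → 0.0000 [wait]  ⇒ S*(5)=95.3652
t_4: node(4,0) S=105.3773 payoff=9.4227 vs cont=11.2251 → 11.2251 [wait]  node(4,1) S=128.6654 payoff=0.0000 vs cont=1.9920 → 1.9920 [wait]  node(4,2) S=157.1000 payoff=0.0000 vs cont=0.0000 → 0.0000 [wait]  node(4,3) S=191.8186 payoff=0.0000 vs cont=0.0000 → 0.0000 [wait]  node(4,4) S=234.2099 payoff=0.0000 vs cont=0.0000 → 0.0000 [wait]  ⇒ S*(4)=-
t_3: node(3,0) S=116.4406 payoff=0.0000 vs cont=6.2137 → 6.2137 [wait]  node(3,1) S=142.1736 payoff=0.0000 vs cont=0.9159 → 0.9159 [wait]  node(3,2) S=173.5935 payoff=0.0000 vs cont=0.0000 → 0.0000 [wait]  node(3,3) S=211.9571 payoff=0.0000 vs cont=0.0000 → 0.0000 [wait]  ⇒ S*(3)=-
t_2: node(2,0) S=128.6654 payoff=0.0000 vs cont=3.3409 → 3.3409 [wait]  node(2,1) S=157.1000 payoff=0.0000 vs cont=0.4211 → 0.4211 [wait]  node(2,2) S=191.8186 payoff=0.0000 vs cont=0.0000 → 0.0000 [wait]  ⇒ S*(2)=-
t_1: node(1,0) S=142.1736 payoff=0.0000 vs cont=1.7586 → 1.7586 [wait]  node(1,1) S=173.5935 payoff=0.0000 vs cont=0.1936 → 0.1936 [wait]  ⇒ S*(1)=-
t_0: node(0,0) S=157.1000 payoff=0.0000 vs cont=0.9109 → 0.9109 [wait]  ⇒ S*(0)=-

price = 0.9109
boundary = - - - - - 95.3652 105.3773
tree:
0.9109
1.7586 0.1936
3.3409 0.4211 0.0000
6.2137 0.9159 0.0000 0.0000
11.2251 1.9920 0.0000 0.0000 0.0000
19.4348 4.3324 0.0000 0.0000 0.0000 0.0000
28.4956 9.4227 0.0000 0.0000 0.0000 0.0000 0.0000
36.6956 19.4348 0.0000 0.0000 0.0000 0.0000 0.0000 0.0000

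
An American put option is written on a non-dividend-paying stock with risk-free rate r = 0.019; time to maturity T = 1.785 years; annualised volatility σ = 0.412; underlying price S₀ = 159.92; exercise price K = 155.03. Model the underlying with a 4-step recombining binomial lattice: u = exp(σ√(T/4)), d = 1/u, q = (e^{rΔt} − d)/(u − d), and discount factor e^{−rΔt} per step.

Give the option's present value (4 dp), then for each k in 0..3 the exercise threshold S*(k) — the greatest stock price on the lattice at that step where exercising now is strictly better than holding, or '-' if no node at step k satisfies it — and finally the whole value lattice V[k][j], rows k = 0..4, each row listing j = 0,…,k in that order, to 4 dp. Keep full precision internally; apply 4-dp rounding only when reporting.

price = 28.0720
boundary = - - 92.2245 70.0355
tree:
28.0720
42.8153 10.3600
62.8055 18.8904 0.0000
84.9945 34.4444 0.0000 0.0000
101.8449 62.8055 0.0000 0.0000 0.0000

params: Δt=0.44625 u=1.31683 d=0.75940 q=0.44690 e^(-rΔt)=0.99156
t_4 payoffs: 101.8449 62.8055 0.0000 0.0000 0.0000
t_3: node(3,0) S=70.0355 payoff=84.9945 vs cont=83.6856 → 84.9945 [stop]  node(3,1) S=121.4436 payoff=33.5864 vs cont=34.4444 → 34.4444 [wait]  node(3,2) S=210.5868 payoff=0.0000 vs cont=0.0000 → 0.0000 [wait]  node(3,3) S=365.1637 payoff=0.0000 vs cont=0.0000 → 0.0000 [wait]  ⇒ S*(3)=70.0355
t_2: node(2,0) S=92.2245 payoff=62.8055 vs cont=61.8768 → 62.8055 [stop]  node(2,1) S=159.9200 payoff=0.0000 vs cont=18.8904 → 18.8904 [wait]  node(2,2) S=277.3060 payoff=0.0000 vs cont=0.0000 → 0.0000 [wait]  ⇒ S*(2)=92.2245
t_1: node(1,0) S=121.4436 payoff=33.5864 vs cont=42.8153 → 42.8153 [wait]  node(1,1) S=210.5868 payoff=0.0000 vs cont=10.3600 → 10.3600 [wait]  ⇒ S*(1)=-
t_0: node(0,0) S=159.9200 payoff=0.0000 vs cont=28.0720 → 28.0720 [wait]  ⇒ S*(0)=-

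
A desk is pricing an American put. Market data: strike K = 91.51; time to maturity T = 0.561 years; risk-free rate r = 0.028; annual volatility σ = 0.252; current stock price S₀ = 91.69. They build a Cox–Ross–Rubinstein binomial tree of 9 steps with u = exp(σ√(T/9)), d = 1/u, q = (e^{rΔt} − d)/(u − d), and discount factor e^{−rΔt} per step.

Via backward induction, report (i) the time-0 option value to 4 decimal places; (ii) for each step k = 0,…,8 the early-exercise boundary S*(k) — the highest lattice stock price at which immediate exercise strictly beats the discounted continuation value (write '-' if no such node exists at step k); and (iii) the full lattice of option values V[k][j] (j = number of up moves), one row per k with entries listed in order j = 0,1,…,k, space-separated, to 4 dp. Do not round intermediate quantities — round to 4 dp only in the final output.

price = 6.3733
boundary = - - - - 71.2895 66.9425 71.2895 75.9189 80.8489
tree:
6.3733
8.9058 3.8442
12.0932 5.7260 1.9618
15.9082 8.2924 3.1607 0.7610
20.2205 11.6196 4.9695 1.3495 0.1708
24.5675 15.6682 7.5816 2.3554 0.3408 0.0000
28.6495 20.2205 11.1371 4.0264 0.6803 0.0000 0.0000
32.4826 24.5675 15.5911 6.6890 1.3580 0.0000 0.0000 0.0000
36.0820 28.6495 20.2205 10.6611 2.7108 0.0000 0.0000 0.0000 0.0000
39.4618 32.4826 24.5675 15.5911 5.4110 0.0000 0.0000 0.0000 0.0000 0.0000

Δt=0.06233, u=1.06494, d=0.93902, q=0.49815, disc=e^(-rΔt)=0.99826
k=9 terminal: V=max(K-S,0) → 39.4618 32.4826 24.5675 15.5911 5.4110 0.0000 0.0000 0.0000 0.0000 0.0000
k=8: j=0 S=55.4280 intr=36.0820 cont=35.9224 V=36.0820[EX]; j=1 S=62.8605 intr=28.6495 cont=28.4899 V=28.6495[EX]; j=2 S=71.2895 intr=20.2205 cont=20.0609 V=20.2205[EX]; j=3 S=80.8489 intr=10.6611 cont=10.5016 V=10.6611[EX]; j=4 S=91.6900 intr=0.0000 cont=2.7108 V=2.7108[hold]; j=5 S=103.9848 intr=0.0000 cont=0.0000 V=0.0000[hold]; j=6 S=117.9283 intr=0.0000 cont=0.0000 V=0.0000[hold]; j=7 S=133.7415 intr=0.0000 cont=0.0000 V=0.0000[hold]; j=8 S=151.6751 intr=0.0000 cont=0.0000 V=0.0000[hold]  S*(8)=80.8489
k=7: j=0 S=59.0274 intr=32.4826 cont=32.3230 V=32.4826[EX]; j=1 S=66.9425 intr=24.5675 cont=24.4080 V=24.5675[EX]; j=2 S=75.9189 intr=15.5911 cont=15.4315 V=15.5911[EX]; j=3 S=86.0990 intr=5.4110 cont=6.6890 V=6.6890[hold]; j=4 S=97.6441 intr=0.0000 cont=1.3580 V=1.3580[hold]; j=5 S=110.7373 intr=0.0000 cont=0.0000 V=0.0000[hold]; j=6 S=125.5863 intr=0.0000 cont=0.0000 V=0.0000[hold]; j=7 S=142.4263 intr=0.0000 cont=0.0000 V=0.0000[hold]  S*(7)=75.9189
k=6: j=0 S=62.8605 intr=28.6495 cont=28.4899 V=28.6495[EX]; j=1 S=71.2895 intr=20.2205 cont=20.0609 V=20.2205[EX]; j=2 S=80.8489 intr=10.6611 cont=11.1371 V=11.1371[hold]; j=3 S=91.6900 intr=0.0000 cont=4.0264 V=4.0264[hold]; j=4 S=103.9848 intr=0.0000 cont=0.6803 V=0.6803[hold]; j=5 S=117.9283 intr=0.0000 cont=0.0000 V=0.0000[hold]; j=6 S=133.7415 intr=0.0000 cont=0.0000 V=0.0000[hold]  S*(6)=71.2895
k=5: j=0 S=66.9425 intr=24.5675 cont=24.4080 V=24.5675[EX]; j=1 S=75.9189 intr=15.5911 cont=15.6682 V=15.6682[hold]; j=2 S=86.0990 intr=5.4110 cont=7.5816 V=7.5816[hold]; j=3 S=97.6441 intr=0.0000 cont=2.3554 V=2.3554[hold]; j=4 S=110.7373 intr=0.0000 cont=0.3408 V=0.3408[hold]; j=5 S=125.5863 intr=0.0000 cont=0.0000 V=0.0000[hold]  S*(5)=66.9425
k=4: j=0 S=71.2895 intr=20.2205 cont=20.0992 V=20.2205[EX]; j=1 S=80.8489 intr=10.6611 cont=11.6196 V=11.6196[hold]; j=2 S=91.6900 intr=0.0000 cont=4.9695 V=4.9695[hold]; j=3 S=103.9848 intr=0.0000 cont=1.3495 V=1.3495[hold]; j=4 S=117.9283 intr=0.0000 cont=0.1708 V=0.1708[hold]  S*(4)=71.2895
k=3: j=0 S=75.9189 intr=15.5911 cont=15.9082 V=15.9082[hold]; j=1 S=86.0990 intr=5.4110 cont=8.2924 V=8.2924[hold]; j=2 S=97.6441 intr=0.0000 cont=3.1607 V=3.1607[hold]; j=3 S=110.7373 intr=0.0000 cont=0.7610 V=0.7610[hold]  S*(3)=-
k=2: j=0 S=80.8489 intr=10.6611 cont=12.0932 V=12.0932[hold]; j=1 S=91.6900 intr=0.0000 cont=5.7260 V=5.7260[hold]; j=2 S=103.9848 intr=0.0000 cont=1.9618 V=1.9618[hold]  S*(2)=-
k=1: j=0 S=86.0990 intr=5.4110 cont=8.9058 V=8.9058[hold]; j=1 S=97.6441 intr=0.0000 cont=3.8442 V=3.8442[hold]  S*(1)=-
k=0: j=0 S=91.6900 intr=0.0000 cont=6.3733 V=6.3733[hold]  S*(0)=-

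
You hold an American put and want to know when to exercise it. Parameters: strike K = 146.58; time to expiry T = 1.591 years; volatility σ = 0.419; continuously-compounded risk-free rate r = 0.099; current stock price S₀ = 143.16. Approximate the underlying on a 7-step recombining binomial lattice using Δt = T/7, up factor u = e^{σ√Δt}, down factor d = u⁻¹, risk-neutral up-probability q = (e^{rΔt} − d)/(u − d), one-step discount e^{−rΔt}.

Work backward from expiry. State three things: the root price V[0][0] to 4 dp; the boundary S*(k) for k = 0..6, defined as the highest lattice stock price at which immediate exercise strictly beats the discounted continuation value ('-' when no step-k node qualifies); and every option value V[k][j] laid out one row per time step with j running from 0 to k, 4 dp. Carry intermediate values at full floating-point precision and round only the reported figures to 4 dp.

price = 23.4390
boundary = - - 96.0098 78.6254 96.0098 78.6254 96.0098
tree:
23.4390
34.9994 13.2418
50.5702 21.4186 5.8792
67.9546 33.5637 10.5616 1.5866
82.1913 50.5702 18.5212 3.2901 0.0000
93.8501 67.9546 31.3972 6.8230 0.0000 0.0000
103.3979 82.1913 50.5702 14.1492 0.0000 0.0000 0.0000
111.2169 93.8501 67.9546 29.3419 0.0000 0.0000 0.0000 0.0000

Δt=0.22729  u=1.22110  d=0.81893  q=0.50681  discount=0.97775
step 7 (expiry): payoffs max(K−S,0) = 111.2169 93.8501 67.9546 29.3419 0.0000 0.0000 0.0000 0.0000
step 6: (k=6,j=0): S=43.1821, (K−S)⁺=103.3979, hold=100.1365 ⇒ V=103.3979 exercise | (k=6,j=1): S=64.3887, (K−S)⁺=82.1913, hold=78.9299 ⇒ V=82.1913 exercise | (k=6,j=2): S=96.0098, (K−S)⁺=50.5702, hold=47.3088 ⇒ V=50.5702 exercise | (k=6,j=3): S=143.1600, (K−S)⁺=3.4200, hold=14.1492 ⇒ V=14.1492 continue | (k=6,j=4): S=213.4655, (K−S)⁺=0.0000, hold=0.0000 ⇒ V=0.0000 continue | (k=6,j=5): S=318.2978, (K−S)⁺=0.0000, hold=0.0000 ⇒ V=0.0000 continue | (k=6,j=6): S=474.6129, (K−S)⁺=0.0000, hold=0.0000 ⇒ V=0.0000 continue  boundary S*=96.0098
step 5: (k=5,j=0): S=52.7299, (K−S)⁺=93.8501, hold=90.5887 ⇒ V=93.8501 exercise | (k=5,j=1): S=78.6254, (K−S)⁺=67.9546, hold=64.6932 ⇒ V=67.9546 exercise | (k=5,j=2): S=117.2381, (K−S)⁺=29.3419, hold=31.3972 ⇒ V=31.3972 continue | (k=5,j=3): S=174.8134, (K−S)⁺=0.0000, hold=6.8230 ⇒ V=6.8230 continue | (k=5,j=4): S=260.6637, (K−S)⁺=0.0000, hold=0.0000 ⇒ V=0.0000 continue | (k=5,j=5): S=388.6750, (K−S)⁺=0.0000, hold=0.0000 ⇒ V=0.0000 continue  boundary S*=78.6254
step 4: (k=4,j=0): S=64.3887, (K−S)⁺=82.1913, hold=78.9299 ⇒ V=82.1913 exercise | (k=4,j=1): S=96.0098, (K−S)⁺=50.5702, hold=48.3272 ⇒ V=50.5702 exercise | (k=4,j=2): S=143.1600, (K−S)⁺=3.4200, hold=18.5212 ⇒ V=18.5212 continue | (k=4,j=3): S=213.4655, (K−S)⁺=0.0000, hold=3.2901 ⇒ V=3.2901 continue | (k=4,j=4): S=318.2978, (K−S)⁺=0.0000, hold=0.0000 ⇒ V=0.0000 continue  boundary S*=96.0098
step 3: (k=3,j=0): S=78.6254, (K−S)⁺=67.9546, hold=64.6932 ⇒ V=67.9546 exercise | (k=3,j=1): S=117.2381, (K−S)⁺=29.3419, hold=33.5637 ⇒ V=33.5637 continue | (k=3,j=2): S=174.8134, (K−S)⁺=0.0000, hold=10.5616 ⇒ V=10.5616 continue | (k=3,j=3): S=260.6637, (K−S)⁺=0.0000, hold=1.5866 ⇒ V=1.5866 continue  boundary S*=78.6254
step 2: (k=2,j=0): S=96.0098, (K−S)⁺=50.5702, hold=49.4008 ⇒ V=50.5702 exercise | (k=2,j=1): S=143.1600, (K−S)⁺=3.4200, hold=21.4186 ⇒ V=21.4186 continue | (k=2,j=2): S=213.4655, (K−S)⁺=0.0000, hold=5.8792 ⇒ V=5.8792 continue  boundary S*=96.0098
step 1: (k=1,j=0): S=117.2381, (K−S)⁺=29.3419, hold=34.9994 ⇒ V=34.9994 continue | (k=1,j=1): S=174.8134, (K−S)⁺=0.0000, hold=13.2418 ⇒ V=13.2418 continue  boundary S*=-
step 0: (k=0,j=0): S=143.1600, (K−S)⁺=3.4200, hold=23.4390 ⇒ V=23.4390 continue  boundary S*=-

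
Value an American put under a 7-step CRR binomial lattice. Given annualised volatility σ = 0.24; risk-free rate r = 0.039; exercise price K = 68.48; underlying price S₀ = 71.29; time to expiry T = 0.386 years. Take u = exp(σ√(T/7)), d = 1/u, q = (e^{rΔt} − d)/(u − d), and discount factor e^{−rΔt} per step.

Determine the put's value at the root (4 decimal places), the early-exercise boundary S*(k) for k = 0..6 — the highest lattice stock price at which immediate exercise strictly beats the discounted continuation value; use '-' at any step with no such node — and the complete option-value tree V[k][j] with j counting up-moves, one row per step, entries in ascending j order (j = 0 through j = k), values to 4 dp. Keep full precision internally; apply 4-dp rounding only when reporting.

price = 2.5734
boundary = - - - - 56.9016 60.2006 63.6908
tree:
2.5734
3.9519 1.2331
5.8876 2.0715 0.4166
8.4497 3.4013 0.7769 0.0653
11.5784 5.4191 1.4381 0.1322 0.0000
14.6965 8.2794 2.6385 0.2675 0.0000 0.0000
17.6438 11.5784 4.7892 0.5417 0.0000 0.0000 0.0000
20.4296 14.6965 8.2794 1.0966 0.0000 0.0000 0.0000 0.0000

params: Δt=0.05514 u=1.05798 d=0.94520 q=0.50500 e^(-rΔt)=0.99785
t_7 payoffs: 20.4296 14.6965 8.2794 1.0966 0.0000 0.0000 0.0000 0.0000
t_6: node(6,0) S=50.8362 payoff=17.6438 vs cont=17.4967 → 17.6438 [stop]  node(6,1) S=56.9016 payoff=11.5784 vs cont=11.4313 → 11.5784 [stop]  node(6,2) S=63.6908 payoff=4.7892 vs cont=4.6421 → 4.7892 [stop]  node(6,3) S=71.2900 payoff=0.0000 vs cont=0.5417 → 0.5417 [wait]  node(6,4) S=79.7959 payoff=0.0000 vs cont=0.0000 → 0.0000 [wait]  node(6,5) S=89.3167 payoff=0.0000 vs cont=0.0000 → 0.0000 [wait]  node(6,6) S=99.9734 payoff=0.0000 vs cont=0.0000 → 0.0000 [wait]  ⇒ S*(6)=63.6908
t_5: node(5,0) S=53.7835 payoff=14.6965 vs cont=14.5494 → 14.6965 [stop]  node(5,1) S=60.2006 payoff=8.2794 vs cont=8.1323 → 8.2794 [stop]  node(5,2) S=67.3834 payoff=1.0966 vs cont=2.6385 → 2.6385 [wait]  node(5,3) S=75.4231 payoff=0.0000 vs cont=0.2675 → 0.2675 [wait]  node(5,4) S=84.4222 payoff=0.0000 vs cont=0.0000 → 0.0000 [wait]  node(5,5) S=94.4949 payoff=0.0000 vs cont=0.0000 → 0.0000 [wait]  ⇒ S*(5)=60.2006
t_4: node(4,0) S=56.9016 payoff=11.5784 vs cont=11.4313 → 11.5784 [stop]  node(4,1) S=63.6908 payoff=4.7892 vs cont=5.4191 → 5.4191 [wait]  node(4,2) S=71.2900 payoff=0.0000 vs cont=1.4381 → 1.4381 [wait]  node(4,3) S=79.7959 payoff=0.0000 vs cont=0.1322 → 0.1322 [wait]  node(4,4) S=89.3167 payoff=0.0000 vs cont=0.0000 → 0.0000 [wait]  ⇒ S*(4)=56.9016
t_3: node(3,0) S=60.2006 payoff=8.2794 vs cont=8.4497 → 8.4497 [wait]  node(3,1) S=67.3834 payoff=1.0966 vs cont=3.4013 → 3.4013 [wait]  node(3,2) S=75.4231 payoff=0.0000 vs cont=0.7769 → 0.7769 [wait]  node(3,3) S=84.4222 payoff=0.0000 vs cont=0.0653 → 0.0653 [wait]  ⇒ S*(3)=-
t_2: node(2,0) S=63.6908 payoff=4.7892 vs cont=5.8876 → 5.8876 [wait]  node(2,1) S=71.2900 payoff=0.0000 vs cont=2.0715 → 2.0715 [wait]  node(2,2) S=79.7959 payoff=0.0000 vs cont=0.4166 → 0.4166 [wait]  ⇒ S*(2)=-
t_1: node(1,0) S=67.3834 payoff=1.0966 vs cont=3.9519 → 3.9519 [wait]  node(1,1) S=75.4231 payoff=0.0000 vs cont=1.2331 → 1.2331 [wait]  ⇒ S*(1)=-
t_0: node(0,0) S=71.2900 payoff=0.0000 vs cont=2.5734 → 2.5734 [wait]  ⇒ S*(0)=-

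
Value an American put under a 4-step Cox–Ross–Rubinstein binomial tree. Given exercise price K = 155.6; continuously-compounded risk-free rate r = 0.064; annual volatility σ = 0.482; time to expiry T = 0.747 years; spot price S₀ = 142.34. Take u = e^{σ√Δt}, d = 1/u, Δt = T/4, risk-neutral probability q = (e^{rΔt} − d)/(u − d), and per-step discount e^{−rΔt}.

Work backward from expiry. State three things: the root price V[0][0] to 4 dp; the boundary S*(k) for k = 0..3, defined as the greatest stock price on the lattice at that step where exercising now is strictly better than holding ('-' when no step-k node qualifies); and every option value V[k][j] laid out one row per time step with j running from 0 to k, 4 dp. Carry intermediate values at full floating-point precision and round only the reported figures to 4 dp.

price = 28.9481
boundary = - - 93.8436 115.5755
tree:
28.9481
43.1992 14.0383
61.7564 23.9230 3.5445
79.4020 40.0245 6.8556 0.0000
93.7296 61.7564 13.2600 0.0000 0.0000

Δt=0.18675, u=1.23158, d=0.81197, q=0.47677, disc=e^(-rΔt)=0.98812
k=4 terminal: V=max(K-S,0) → 93.7296 61.7564 13.2600 0.0000 0.0000
k=3: j=0 S=76.1980 intr=79.4020 cont=77.5533 V=79.4020[EX]; j=1 S=115.5755 intr=40.0245 cont=38.1758 V=40.0245[EX]; j=2 S=175.3025 intr=0.0000 cont=6.8556 V=6.8556[hold]; j=3 S=265.8950 intr=0.0000 cont=0.0000 V=0.0000[hold]  S*(3)=115.5755
k=2: j=0 S=93.8436 intr=61.7564 cont=59.9077 V=61.7564[EX]; j=1 S=142.3400 intr=13.2600 cont=23.9230 V=23.9230[hold]; j=2 S=215.8982 intr=0.0000 cont=3.5445 V=3.5445[hold]  S*(2)=93.8436
k=1: j=0 S=115.5755 intr=40.0245 cont=43.1992 V=43.1992[hold]; j=1 S=175.3025 intr=0.0000 cont=14.0383 V=14.0383[hold]  S*(1)=-
k=0: j=0 S=142.3400 intr=13.2600 cont=28.9481 V=28.9481[hold]  S*(0)=-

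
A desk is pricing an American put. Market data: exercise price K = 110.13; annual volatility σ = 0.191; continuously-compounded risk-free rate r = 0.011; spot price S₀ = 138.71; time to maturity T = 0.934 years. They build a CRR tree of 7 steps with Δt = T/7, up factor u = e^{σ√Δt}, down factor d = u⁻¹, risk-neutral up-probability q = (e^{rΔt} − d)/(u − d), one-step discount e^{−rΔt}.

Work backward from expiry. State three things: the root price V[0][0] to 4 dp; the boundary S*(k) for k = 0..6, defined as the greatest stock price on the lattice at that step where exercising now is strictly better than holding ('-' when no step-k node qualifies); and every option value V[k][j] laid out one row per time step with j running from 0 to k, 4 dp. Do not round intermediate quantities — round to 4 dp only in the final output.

price = 0.9269
boundary = - - - - - - 91.2658
tree:
0.9269
1.6304 0.2064
2.8246 0.4077 0.0000
4.7968 0.8054 0.0000 0.0000
7.9288 1.5912 0.0000 0.0000 0.0000
12.6063 3.1436 0.0000 0.0000 0.0000 0.0000
18.8642 6.2104 0.0000 0.0000 0.0000 0.0000 0.0000
25.0146 12.2694 0.0000 0.0000 0.0000 0.0000 0.0000 0.0000

Δt=0.13343, u=1.07226, d=0.93261, q=0.49308, disc=e^(-rΔt)=0.99853
k=7 terminal: V=max(K-S,0) → 25.0146 12.2694 0.0000 0.0000 0.0000 0.0000 0.0000 0.0000
k=6: j=0 S=91.2658 intr=18.8642 cont=18.7027 V=18.8642[EX]; j=1 S=104.9320 intr=5.1980 cont=6.2104 V=6.2104[hold]; j=2 S=120.6446 intr=0.0000 cont=0.0000 V=0.0000[hold]; j=3 S=138.7100 intr=0.0000 cont=0.0000 V=0.0000[hold]; j=4 S=159.4805 intr=0.0000 cont=0.0000 V=0.0000[hold]; j=5 S=183.3613 intr=0.0000 cont=0.0000 V=0.0000[hold]; j=6 S=210.8179 intr=0.0000 cont=0.0000 V=0.0000[hold]  S*(6)=91.2658
k=5: j=0 S=97.8606 intr=12.2694 cont=12.6063 V=12.6063[hold]; j=1 S=112.5143 intr=0.0000 cont=3.1436 V=3.1436[hold]; j=2 S=129.3623 intr=0.0000 cont=0.0000 V=0.0000[hold]; j=3 S=148.7331 intr=0.0000 cont=0.0000 V=0.0000[hold]; j=4 S=171.0045 intr=0.0000 cont=0.0000 V=0.0000[hold]; j=5 S=196.6109 intr=0.0000 cont=0.0000 V=0.0000[hold]  S*(5)=-
k=4: j=0 S=104.9320 intr=5.1980 cont=7.9288 V=7.9288[hold]; j=1 S=120.6446 intr=0.0000 cont=1.5912 V=1.5912[hold]; j=2 S=138.7100 intr=0.0000 cont=0.0000 V=0.0000[hold]; j=3 S=159.4805 intr=0.0000 cont=0.0000 V=0.0000[hold]; j=4 S=183.3613 intr=0.0000 cont=0.0000 V=0.0000[hold]  S*(4)=-
k=3: j=0 S=112.5143 intr=0.0000 cont=4.7968 V=4.7968[hold]; j=1 S=129.3623 intr=0.0000 cont=0.8054 V=0.8054[hold]; j=2 S=148.7331 intr=0.0000 cont=0.0000 V=0.0000[hold]; j=3 S=171.0045 intr=0.0000 cont=0.0000 V=0.0000[hold]  S*(3)=-
k=2: j=0 S=120.6446 intr=0.0000 cont=2.8246 V=2.8246[hold]; j=1 S=138.7100 intr=0.0000 cont=0.4077 V=0.4077[hold]; j=2 S=159.4805 intr=0.0000 cont=0.0000 V=0.0000[hold]  S*(2)=-
k=1: j=0 S=129.3623 intr=0.0000 cont=1.6304 V=1.6304[hold]; j=1 S=148.7331 intr=0.0000 cont=0.2064 V=0.2064[hold]  S*(1)=-
k=0: j=0 S=138.7100 intr=0.0000 cont=0.9269 V=0.9269[hold]  S*(0)=-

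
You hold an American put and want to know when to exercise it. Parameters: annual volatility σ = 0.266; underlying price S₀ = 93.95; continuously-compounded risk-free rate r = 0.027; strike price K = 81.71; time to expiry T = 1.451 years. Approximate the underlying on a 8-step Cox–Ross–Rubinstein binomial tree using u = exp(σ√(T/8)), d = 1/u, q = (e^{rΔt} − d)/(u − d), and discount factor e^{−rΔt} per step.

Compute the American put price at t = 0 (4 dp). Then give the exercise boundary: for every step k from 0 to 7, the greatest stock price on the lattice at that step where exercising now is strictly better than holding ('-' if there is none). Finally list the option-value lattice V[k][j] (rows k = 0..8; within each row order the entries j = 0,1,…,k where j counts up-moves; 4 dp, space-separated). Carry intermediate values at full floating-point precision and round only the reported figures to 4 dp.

price = 5.3509
boundary = - - - - 59.7175 53.3215 59.7175 66.8806
tree:
5.3509
7.9795 2.7044
11.5778 4.3633 1.0276
16.2644 6.8797 1.8221 0.2218
21.9925 10.5432 3.1857 0.4399 0.0000
28.3885 15.5862 5.4688 0.8725 0.0000 0.0000
34.0994 21.9925 9.1618 1.7304 0.0000 0.0000 0.0000
39.1986 28.3885 14.8294 3.4321 0.0000 0.0000 0.0000 0.0000
43.7517 34.0994 21.9925 6.8070 0.0000 0.0000 0.0000 0.0000 0.0000

Δt=0.18138  u=1.11995  d=0.89290  q=0.49333  discount=0.99511
step 8 (expiry): payoffs max(K−S,0) = 43.7517 34.0994 21.9925 6.8070 0.0000 0.0000 0.0000 0.0000 0.0000
step 7: (k=7,j=0): S=42.5114, (K−S)⁺=39.1986, hold=38.7995 ⇒ V=39.1986 exercise | (k=7,j=1): S=53.3215, (K−S)⁺=28.3885, hold=27.9893 ⇒ V=28.3885 exercise | (k=7,j=2): S=66.8806, (K−S)⁺=14.8294, hold=14.4302 ⇒ V=14.8294 exercise | (k=7,j=3): S=83.8876, (K−S)⁺=0.0000, hold=3.4321 ⇒ V=3.4321 continue | (k=7,j=4): S=105.2193, (K−S)⁺=0.0000, hold=0.0000 ⇒ V=0.0000 continue | (k=7,j=5): S=131.9755, (K−S)⁺=0.0000, hold=0.0000 ⇒ V=0.0000 continue | (k=7,j=6): S=165.5354, (K−S)⁺=0.0000, hold=0.0000 ⇒ V=0.0000 continue | (k=7,j=7): S=207.6292, (K−S)⁺=0.0000, hold=0.0000 ⇒ V=0.0000 continue  boundary S*=66.8806
step 6: (k=6,j=0): S=47.6106, (K−S)⁺=34.0994, hold=33.7002 ⇒ V=34.0994 exercise | (k=6,j=1): S=59.7175, (K−S)⁺=21.9925, hold=21.5933 ⇒ V=21.9925 exercise | (k=6,j=2): S=74.9030, (K−S)⁺=6.8070, hold=9.1618 ⇒ V=9.1618 continue | (k=6,j=3): S=93.9500, (K−S)⁺=0.0000, hold=1.7304 ⇒ V=1.7304 continue | (k=6,j=4): S=117.8405, (K−S)⁺=0.0000, hold=0.0000 ⇒ V=0.0000 continue | (k=6,j=5): S=147.8060, (K−S)⁺=0.0000, hold=0.0000 ⇒ V=0.0000 continue | (k=6,j=6): S=185.3914, (K−S)⁺=0.0000, hold=0.0000 ⇒ V=0.0000 continue  boundary S*=59.7175
step 5: (k=5,j=0): S=53.3215, (K−S)⁺=28.3885, hold=27.9893 ⇒ V=28.3885 exercise | (k=5,j=1): S=66.8806, (K−S)⁺=14.8294, hold=15.5862 ⇒ V=15.5862 continue | (k=5,j=2): S=83.8876, (K−S)⁺=0.0000, hold=5.4688 ⇒ V=5.4688 continue | (k=5,j=3): S=105.2193, (K−S)⁺=0.0000, hold=0.8725 ⇒ V=0.8725 continue | (k=5,j=4): S=131.9755, (K−S)⁺=0.0000, hold=0.0000 ⇒ V=0.0000 continue | (k=5,j=5): S=165.5354, (K−S)⁺=0.0000, hold=0.0000 ⇒ V=0.0000 continue  boundary S*=53.3215
step 4: (k=4,j=0): S=59.7175, (K−S)⁺=21.9925, hold=21.9649 ⇒ V=21.9925 exercise | (k=4,j=1): S=74.9030, (K−S)⁺=6.8070, hold=10.5432 ⇒ V=10.5432 continue | (k=4,j=2): S=93.9500, (K−S)⁺=0.0000, hold=3.1857 ⇒ V=3.1857 continue | (k=4,j=3): S=117.8405, (K−S)⁺=0.0000, hold=0.4399 ⇒ V=0.4399 continue | (k=4,j=4): S=147.8060, (K−S)⁺=0.0000, hold=0.0000 ⇒ V=0.0000 continue  boundary S*=59.7175
step 3: (k=3,j=0): S=66.8806, (K−S)⁺=14.8294, hold=16.2644 ⇒ V=16.2644 continue | (k=3,j=1): S=83.8876, (K−S)⁺=0.0000, hold=6.8797 ⇒ V=6.8797 continue | (k=3,j=2): S=105.2193, (K−S)⁺=0.0000, hold=1.8221 ⇒ V=1.8221 continue | (k=3,j=3): S=131.9755, (K−S)⁺=0.0000, hold=0.2218 ⇒ V=0.2218 continue  boundary S*=-
step 2: (k=2,j=0): S=74.9030, (K−S)⁺=6.8070, hold=11.5778 ⇒ V=11.5778 continue | (k=2,j=1): S=93.9500, (K−S)⁺=0.0000, hold=4.3633 ⇒ V=4.3633 continue | (k=2,j=2): S=117.8405, (K−S)⁺=0.0000, hold=1.0276 ⇒ V=1.0276 continue  boundary S*=-
step 1: (k=1,j=0): S=83.8876, (K−S)⁺=0.0000, hold=7.9795 ⇒ V=7.9795 continue | (k=1,j=1): S=105.2193, (K−S)⁺=0.0000, hold=2.7044 ⇒ V=2.7044 continue  boundary S*=-
step 0: (k=0,j=0): S=93.9500, (K−S)⁺=0.0000, hold=5.3509 ⇒ V=5.3509 continue  boundary S*=-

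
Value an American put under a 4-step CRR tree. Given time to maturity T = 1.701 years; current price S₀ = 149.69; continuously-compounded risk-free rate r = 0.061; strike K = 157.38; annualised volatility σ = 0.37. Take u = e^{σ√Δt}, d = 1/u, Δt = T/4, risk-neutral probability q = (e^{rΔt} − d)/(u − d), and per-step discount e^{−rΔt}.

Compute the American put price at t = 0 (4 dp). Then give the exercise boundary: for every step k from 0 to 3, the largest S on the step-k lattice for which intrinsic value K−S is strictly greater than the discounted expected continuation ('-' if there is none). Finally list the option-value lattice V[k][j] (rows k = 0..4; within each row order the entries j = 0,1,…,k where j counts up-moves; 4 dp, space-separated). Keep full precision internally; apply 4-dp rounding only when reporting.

params: Δt=0.42525 u=1.27288 d=0.78562 q=0.49390 e^(-rΔt)=0.97439
t_4 payoffs: 100.3578 64.9914 7.6900 0.0000 0.0000
t_3: node(3,0) S=72.5824 payoff=84.7976 vs cont=80.7676 → 84.7976 [stop]  node(3,1) S=117.5995 payoff=39.7805 vs cont=35.7505 → 39.7805 [stop]  node(3,2) S=190.5373 payoff=0.0000 vs cont=3.7922 → 3.7922 [wait]  node(3,3) S=308.7126 payoff=0.0000 vs cont=0.0000 → 0.0000 [wait]  ⇒ S*(3)=117.5995
t_2: node(2,0) S=92.3886 payoff=64.9914 vs cont=60.9614 → 64.9914 [stop]  node(2,1) S=149.6900 payoff=7.6900 vs cont=21.4422 → 21.4422 [wait]  node(2,2) S=242.5310 payoff=0.0000 vs cont=1.8701 → 1.8701 [wait]  ⇒ S*(2)=92.3886
t_1: node(1,0) S=117.5995 payoff=39.7805 vs cont=42.3688 → 42.3688 [wait]  node(1,1) S=190.5373 payoff=0.0000 vs cont=11.4739 → 11.4739 [wait]  ⇒ S*(1)=-
t_0: node(0,0) S=149.6900 payoff=7.6900 vs cont=26.4155 → 26.4155 [wait]  ⇒ S*(0)=-

price = 26.4155
boundary = - - 92.3886 117.5995
tree:
26.4155
42.3688 11.4739
64.9914 21.4422 1.8701
84.7976 39.7805 3.7922 0.0000
100.3578 64.9914 7.6900 0.0000 0.0000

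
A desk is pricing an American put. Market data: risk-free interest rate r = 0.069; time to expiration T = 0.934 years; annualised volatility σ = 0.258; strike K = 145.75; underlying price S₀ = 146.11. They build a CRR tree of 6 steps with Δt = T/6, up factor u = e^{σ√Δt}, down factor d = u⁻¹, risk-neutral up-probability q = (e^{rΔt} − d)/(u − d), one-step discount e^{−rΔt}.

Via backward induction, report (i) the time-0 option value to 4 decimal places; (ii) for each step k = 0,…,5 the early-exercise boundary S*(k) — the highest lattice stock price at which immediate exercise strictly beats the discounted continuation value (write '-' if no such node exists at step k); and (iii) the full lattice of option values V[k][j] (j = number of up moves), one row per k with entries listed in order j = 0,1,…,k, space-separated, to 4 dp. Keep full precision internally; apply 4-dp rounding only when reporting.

params: Δt=0.15567 u=1.10715 d=0.90322 q=0.52753 e^(-rΔt)=0.98932
t_6 payoffs: 66.4211 48.5094 26.5534 0.0000 0.0000 0.0000 0.0000
t_5: node(5,0) S=87.8293 payoff=57.9207 vs cont=56.3636 → 57.9207 [stop]  node(5,1) S=107.6603 payoff=38.0897 vs cont=36.5326 → 38.0897 [stop]  node(5,2) S=131.9690 payoff=13.7810 vs cont=12.4118 → 13.7810 [stop]  node(5,3) S=161.7663 payoff=0.0000 vs cont=0.0000 → 0.0000 [wait]  node(5,4) S=198.2916 payoff=0.0000 vs cont=0.0000 → 0.0000 [wait]  node(5,5) S=243.0639 payoff=0.0000 vs cont=0.0000 → 0.0000 [wait]  ⇒ S*(5)=131.9690
t_4: node(4,0) S=97.2406 payoff=48.5094 vs cont=46.9523 → 48.5094 [stop]  node(4,1) S=119.1966 payoff=26.5534 vs cont=24.9963 → 26.5534 [stop]  node(4,2) S=146.1100 payoff=0.0000 vs cont=6.4416 → 6.4416 [wait]  node(4,3) S=179.1002 payoff=0.0000 vs cont=0.0000 → 0.0000 [wait]  node(4,4) S=219.5393 payoff=0.0000 vs cont=0.0000 → 0.0000 [wait]  ⇒ S*(4)=119.1966
t_3: node(3,0) S=107.6603 payoff=38.0897 vs cont=36.5326 → 38.0897 [stop]  node(3,1) S=131.9690 payoff=13.7810 vs cont=15.7736 → 15.7736 [wait]  node(3,2) S=161.7663 payoff=0.0000 vs cont=3.0110 → 3.0110 [wait]  node(3,3) S=198.2916 payoff=0.0000 vs cont=0.0000 → 0.0000 [wait]  ⇒ S*(3)=107.6603
t_2: node(2,0) S=119.1966 payoff=26.5534 vs cont=26.0362 → 26.5534 [stop]  node(2,1) S=146.1100 payoff=0.0000 vs cont=8.9444 → 8.9444 [wait]  node(2,2) S=179.1002 payoff=0.0000 vs cont=1.4074 → 1.4074 [wait]  ⇒ S*(2)=119.1966
t_1: node(1,0) S=131.9690 payoff=13.7810 vs cont=17.0798 → 17.0798 [wait]  node(1,1) S=161.7663 payoff=0.0000 vs cont=4.9154 → 4.9154 [wait]  ⇒ S*(1)=-
t_0: node(0,0) S=146.1100 payoff=0.0000 vs cont=10.5488 → 10.5488 [wait]  ⇒ S*(0)=-

price = 10.5488
boundary = - - 119.1966 107.6603 119.1966 131.9690
tree:
10.5488
17.0798 4.9154
26.5534 8.9444 1.4074
38.0897 15.7736 3.0110 0.0000
48.5094 26.5534 6.4416 0.0000 0.0000
57.9207 38.0897 13.7810 0.0000 0.0000 0.0000
66.4211 48.5094 26.5534 0.0000 0.0000 0.0000 0.0000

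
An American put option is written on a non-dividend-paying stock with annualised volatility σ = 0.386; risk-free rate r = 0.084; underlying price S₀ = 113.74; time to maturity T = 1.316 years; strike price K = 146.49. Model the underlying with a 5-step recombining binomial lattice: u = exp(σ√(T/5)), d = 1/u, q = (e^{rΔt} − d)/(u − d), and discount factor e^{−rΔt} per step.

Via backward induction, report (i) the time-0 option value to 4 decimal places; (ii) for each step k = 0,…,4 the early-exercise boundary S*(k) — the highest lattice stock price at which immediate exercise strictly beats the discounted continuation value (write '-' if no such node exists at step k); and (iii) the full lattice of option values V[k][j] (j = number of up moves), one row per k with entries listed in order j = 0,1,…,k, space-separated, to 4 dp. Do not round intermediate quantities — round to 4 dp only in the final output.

Δt=0.26320, u=1.21900, d=0.82035, q=0.50673, disc=e^(-rΔt)=0.97813
k=5 terminal: V=max(K-S,0) → 104.2331 83.6981 53.1839 7.8411 0.0000 0.0000
k=4: j=0 S=51.5111 intr=94.9789 cont=91.7758 V=94.9789[EX]; j=1 S=76.5432 intr=69.9468 cont=66.7436 V=69.9468[EX]; j=2 S=113.7400 intr=32.7500 cont=29.5468 V=32.7500[EX]; j=3 S=169.0128 intr=0.0000 cont=3.7832 V=3.7832[hold]; j=4 S=251.1458 intr=0.0000 cont=0.0000 V=0.0000[hold]  S*(4)=113.7400
k=3: j=0 S=62.7919 intr=83.6981 cont=80.4949 V=83.6981[EX]; j=1 S=93.3061 intr=53.1839 cont=49.9807 V=53.1839[EX]; j=2 S=138.6489 intr=7.8411 cont=17.6765 V=17.6765[hold]; j=3 S=206.0264 intr=0.0000 cont=1.8253 V=1.8253[hold]  S*(3)=93.3061
k=2: j=0 S=76.5432 intr=69.9468 cont=66.7436 V=69.9468[EX]; j=1 S=113.7400 intr=32.7500 cont=34.4217 V=34.4217[hold]; j=2 S=169.0128 intr=0.0000 cont=9.4334 V=9.4334[hold]  S*(2)=76.5432
k=1: j=0 S=93.3061 intr=53.1839 cont=50.8093 V=53.1839[EX]; j=1 S=138.6489 intr=7.8411 cont=21.2836 V=21.2836[hold]  S*(1)=93.3061
k=0: j=0 S=113.7400 intr=32.7500 cont=36.2096 V=36.2096[hold]  S*(0)=-

price = 36.2096
boundary = - 93.3061 76.5432 93.3061 113.7400
tree:
36.2096
53.1839 21.2836
69.9468 34.4217 9.4334
83.6981 53.1839 17.6765 1.8253
94.9789 69.9468 32.7500 3.7832 0.0000
104.2331 83.6981 53.1839 7.8411 0.0000 0.0000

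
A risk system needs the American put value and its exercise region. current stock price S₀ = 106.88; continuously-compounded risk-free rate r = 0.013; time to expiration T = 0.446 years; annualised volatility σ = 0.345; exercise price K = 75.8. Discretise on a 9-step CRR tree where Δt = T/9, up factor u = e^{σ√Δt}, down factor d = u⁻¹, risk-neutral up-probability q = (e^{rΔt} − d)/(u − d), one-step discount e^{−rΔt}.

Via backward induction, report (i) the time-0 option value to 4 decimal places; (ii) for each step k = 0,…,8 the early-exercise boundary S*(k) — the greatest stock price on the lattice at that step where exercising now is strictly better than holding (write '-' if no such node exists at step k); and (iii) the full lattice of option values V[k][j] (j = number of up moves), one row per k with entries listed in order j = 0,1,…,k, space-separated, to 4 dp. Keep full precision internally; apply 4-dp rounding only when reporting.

price = 0.5887
boundary = - - - - - - - 62.4335 67.4174
tree:
0.5887
0.9766 0.1776
1.5981 0.3180 0.0287
2.5728 0.5653 0.0558 0.0000
4.0605 0.9964 0.1084 0.0000 0.0000
6.2532 1.7376 0.2106 0.0000 0.0000 0.0000
9.3332 2.9910 0.4091 0.0000 0.0000 0.0000 0.0000
13.3665 5.0629 0.7949 0.0000 0.0000 0.0000 0.0000 0.0000
17.9820 8.3826 1.5445 0.0000 0.0000 0.0000 0.0000 0.0000 0.0000
22.2562 13.3665 3.0009 0.0000 0.0000 0.0000 0.0000 0.0000 0.0000 0.0000

Δt=0.04956  u=1.07983  d=0.92607  q=0.48500  discount=0.99936
step 9 (expiry): payoffs max(K−S,0) = 22.2562 13.3665 3.0009 0.0000 0.0000 0.0000 0.0000 0.0000 0.0000 0.0000
step 8: (k=8,j=0): S=57.8180, (K−S)⁺=17.9820, hold=17.9331 ⇒ V=17.9820 exercise | (k=8,j=1): S=67.4174, (K−S)⁺=8.3826, hold=8.3338 ⇒ V=8.3826 exercise | (k=8,j=2): S=78.6104, (K−S)⁺=0.0000, hold=1.5445 ⇒ V=1.5445 continue | (k=8,j=3): S=91.6618, (K−S)⁺=0.0000, hold=0.0000 ⇒ V=0.0000 continue | (k=8,j=4): S=106.8800, (K−S)⁺=0.0000, hold=0.0000 ⇒ V=0.0000 continue | (k=8,j=5): S=124.6249, (K−S)⁺=0.0000, hold=0.0000 ⇒ V=0.0000 continue | (k=8,j=6): S=145.3158, (K−S)⁺=0.0000, hold=0.0000 ⇒ V=0.0000 continue | (k=8,j=7): S=169.4421, (K−S)⁺=0.0000, hold=0.0000 ⇒ V=0.0000 continue | (k=8,j=8): S=197.5739, (K−S)⁺=0.0000, hold=0.0000 ⇒ V=0.0000 continue  boundary S*=67.4174
step 7: (k=7,j=0): S=62.4335, (K−S)⁺=13.3665, hold=13.3177 ⇒ V=13.3665 exercise | (k=7,j=1): S=72.7991, (K−S)⁺=3.0009, hold=5.0629 ⇒ V=5.0629 continue | (k=7,j=2): S=84.8856, (K−S)⁺=0.0000, hold=0.7949 ⇒ V=0.7949 continue | (k=7,j=3): S=98.9788, (K−S)⁺=0.0000, hold=0.0000 ⇒ V=0.0000 continue | (k=7,j=4): S=115.4119, (K−S)⁺=0.0000, hold=0.0000 ⇒ V=0.0000 continue | (k=7,j=5): S=134.5733, (K−S)⁺=0.0000, hold=0.0000 ⇒ V=0.0000 continue | (k=7,j=6): S=156.9159, (K−S)⁺=0.0000, hold=0.0000 ⇒ V=0.0000 continue | (k=7,j=7): S=182.9681, (K−S)⁺=0.0000, hold=0.0000 ⇒ V=0.0000 continue  boundary S*=62.4335
step 6: (k=6,j=0): S=67.4174, (K−S)⁺=8.3826, hold=9.3332 ⇒ V=9.3332 continue | (k=6,j=1): S=78.6104, (K−S)⁺=0.0000, hold=2.9910 ⇒ V=2.9910 continue | (k=6,j=2): S=91.6618, (K−S)⁺=0.0000, hold=0.4091 ⇒ V=0.4091 continue | (k=6,j=3): S=106.8800, (K−S)⁺=0.0000, hold=0.0000 ⇒ V=0.0000 continue | (k=6,j=4): S=124.6249, (K−S)⁺=0.0000, hold=0.0000 ⇒ V=0.0000 continue | (k=6,j=5): S=145.3158, (K−S)⁺=0.0000, hold=0.0000 ⇒ V=0.0000 continue | (k=6,j=6): S=169.4421, (K−S)⁺=0.0000, hold=0.0000 ⇒ V=0.0000 continue  boundary S*=-
step 5: (k=5,j=0): S=72.7991, (K−S)⁺=3.0009, hold=6.2532 ⇒ V=6.2532 continue | (k=5,j=1): S=84.8856, (K−S)⁺=0.0000, hold=1.7376 ⇒ V=1.7376 continue | (k=5,j=2): S=98.9788, (K−S)⁺=0.0000, hold=0.2106 ⇒ V=0.2106 continue | (k=5,j=3): S=115.4119, (K−S)⁺=0.0000, hold=0.0000 ⇒ V=0.0000 continue | (k=5,j=4): S=134.5733, (K−S)⁺=0.0000, hold=0.0000 ⇒ V=0.0000 continue | (k=5,j=5): S=156.9159, (K−S)⁺=0.0000, hold=0.0000 ⇒ V=0.0000 continue  boundary S*=-
step 4: (k=4,j=0): S=78.6104, (K−S)⁺=0.0000, hold=4.0605 ⇒ V=4.0605 continue | (k=4,j=1): S=91.6618, (K−S)⁺=0.0000, hold=0.9964 ⇒ V=0.9964 continue | (k=4,j=2): S=106.8800, (K−S)⁺=0.0000, hold=0.1084 ⇒ V=0.1084 continue | (k=4,j=3): S=124.6249, (K−S)⁺=0.0000, hold=0.0000 ⇒ V=0.0000 continue | (k=4,j=4): S=145.3158, (K−S)⁺=0.0000, hold=0.0000 ⇒ V=0.0000 continue  boundary S*=-
step 3: (k=3,j=0): S=84.8856, (K−S)⁺=0.0000, hold=2.5728 ⇒ V=2.5728 continue | (k=3,j=1): S=98.9788, (K−S)⁺=0.0000, hold=0.5653 ⇒ V=0.5653 continue | (k=3,j=2): S=115.4119, (K−S)⁺=0.0000, hold=0.0558 ⇒ V=0.0558 continue | (k=3,j=3): S=134.5733, (K−S)⁺=0.0000, hold=0.0000 ⇒ V=0.0000 continue  boundary S*=-
step 2: (k=2,j=0): S=91.6618, (K−S)⁺=0.0000, hold=1.5981 ⇒ V=1.5981 continue | (k=2,j=1): S=106.8800, (K−S)⁺=0.0000, hold=0.3180 ⇒ V=0.3180 continue | (k=2,j=2): S=124.6249, (K−S)⁺=0.0000, hold=0.0287 ⇒ V=0.0287 continue  boundary S*=-
step 1: (k=1,j=0): S=98.9788, (K−S)⁺=0.0000, hold=0.9766 ⇒ V=0.9766 continue | (k=1,j=1): S=115.4119, (K−S)⁺=0.0000, hold=0.1776 ⇒ V=0.1776 continue  boundary S*=-
step 0: (k=0,j=0): S=106.8800, (K−S)⁺=0.0000, hold=0.5887 ⇒ V=0.5887 continue  boundary S*=-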